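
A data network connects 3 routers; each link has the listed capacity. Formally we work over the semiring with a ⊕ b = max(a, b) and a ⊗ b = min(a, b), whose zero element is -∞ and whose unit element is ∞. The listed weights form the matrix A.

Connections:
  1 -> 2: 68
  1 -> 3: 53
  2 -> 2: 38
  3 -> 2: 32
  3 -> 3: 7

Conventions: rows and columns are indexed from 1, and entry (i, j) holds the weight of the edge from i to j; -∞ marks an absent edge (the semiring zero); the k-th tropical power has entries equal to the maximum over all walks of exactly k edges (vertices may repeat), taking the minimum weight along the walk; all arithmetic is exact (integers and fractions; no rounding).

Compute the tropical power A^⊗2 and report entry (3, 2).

A^⊗2:
  [-∞, 38, 7]
  [-∞, 38, -∞]
  [-∞, 32, 7]
Key observation: the optimum is the walk 3->2->2, with weight 32 min 38 = 32.
Optimal value attained by: walk 3->2->2.
Answer: (A^⊗2)[3][2] = 32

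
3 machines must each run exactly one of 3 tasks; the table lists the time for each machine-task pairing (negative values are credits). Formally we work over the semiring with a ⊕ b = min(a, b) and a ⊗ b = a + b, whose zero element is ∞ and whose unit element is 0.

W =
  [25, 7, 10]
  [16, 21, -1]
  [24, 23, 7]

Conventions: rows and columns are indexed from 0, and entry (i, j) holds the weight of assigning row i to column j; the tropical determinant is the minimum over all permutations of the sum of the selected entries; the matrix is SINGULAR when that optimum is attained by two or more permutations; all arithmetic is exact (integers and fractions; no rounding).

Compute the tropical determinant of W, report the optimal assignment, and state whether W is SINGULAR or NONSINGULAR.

σ = (0, 1, 2): 25 + 21 + 7 = 53
σ = (0, 2, 1): 25 + (-1) + 23 = 47
σ = (1, 0, 2): 7 + 16 + 7 = 30
σ = (1, 2, 0): 7 + (-1) + 24 = 30
σ = (2, 0, 1): 10 + 16 + 23 = 49
σ = (2, 1, 0): 10 + 21 + 24 = 55
Optimal value attained by: σ = (1, 0, 2).
Answer: det⊕(W) = 30; verdict: SINGULAR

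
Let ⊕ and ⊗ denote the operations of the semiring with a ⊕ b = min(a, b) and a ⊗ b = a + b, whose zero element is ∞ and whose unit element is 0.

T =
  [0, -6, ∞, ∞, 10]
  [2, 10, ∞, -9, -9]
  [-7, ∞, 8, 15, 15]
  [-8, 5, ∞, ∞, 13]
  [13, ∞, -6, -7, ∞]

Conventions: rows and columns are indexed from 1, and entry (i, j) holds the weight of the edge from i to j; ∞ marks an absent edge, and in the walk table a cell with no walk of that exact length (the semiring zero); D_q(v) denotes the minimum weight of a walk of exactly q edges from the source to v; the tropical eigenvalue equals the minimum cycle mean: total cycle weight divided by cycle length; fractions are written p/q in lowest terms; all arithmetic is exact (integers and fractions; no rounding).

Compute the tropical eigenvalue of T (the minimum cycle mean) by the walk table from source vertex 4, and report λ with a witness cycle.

q=0: [∞, ∞, ∞, 0, ∞]
q=1: [-8, 5, ∞, ∞, 13]
q=2: [-8, -14, 7, -4, -4]
q=3: [-12, -14, -10, -23, -23]
q=4: [-31, -18, -29, -30, -23]
q=5: [-38, -37, -29, -30, -27]
Optimal cycle mean attained by: cycle 1->2->4->1, total (-6) + (-9) + (-8), length 3.
Answer: λ = -23/3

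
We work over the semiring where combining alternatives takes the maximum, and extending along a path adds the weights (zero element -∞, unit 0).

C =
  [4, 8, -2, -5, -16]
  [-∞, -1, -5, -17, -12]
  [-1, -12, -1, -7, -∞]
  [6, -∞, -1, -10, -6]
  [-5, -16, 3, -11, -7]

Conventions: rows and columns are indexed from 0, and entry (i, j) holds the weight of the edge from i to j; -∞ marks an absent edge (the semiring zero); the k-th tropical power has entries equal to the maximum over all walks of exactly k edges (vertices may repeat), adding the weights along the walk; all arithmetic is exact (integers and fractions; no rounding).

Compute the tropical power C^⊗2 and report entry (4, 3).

C^⊗2:
  [8, 12, 3, -1, -4]
  [-6, -2, -6, -12, -13]
  [3, 7, -2, -6, -13]
  [10, 14, 4, 1, -10]
  [2, 3, 2, -4, -14]
Key observation: the optimum is the walk 4->2->3, with weight 3 + (-7) = -4.
Optimal value attained by: walk 4->2->3.
Answer: (C^⊗2)[4][3] = -4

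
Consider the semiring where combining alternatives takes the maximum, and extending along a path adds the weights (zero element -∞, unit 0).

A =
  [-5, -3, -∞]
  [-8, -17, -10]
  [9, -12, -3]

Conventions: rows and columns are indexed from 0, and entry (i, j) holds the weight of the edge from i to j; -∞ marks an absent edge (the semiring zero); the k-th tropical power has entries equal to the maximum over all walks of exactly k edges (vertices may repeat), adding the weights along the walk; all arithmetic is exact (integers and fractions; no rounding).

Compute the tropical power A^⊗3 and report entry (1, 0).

A^⊗2:
  [-10, -8, -13]
  [-1, -11, -13]
  [6, 6, -6]
A^⊗3:
  [-4, -13, -16]
  [-4, -4, -16]
  [3, 3, -4]
Key observation: the optimum is the walk 1->2->2->0, with weight (-10) + (-3) + 9 = -4.
Optimal value attained by: walk 1->2->2->0.
Answer: (A^⊗3)[1][0] = -4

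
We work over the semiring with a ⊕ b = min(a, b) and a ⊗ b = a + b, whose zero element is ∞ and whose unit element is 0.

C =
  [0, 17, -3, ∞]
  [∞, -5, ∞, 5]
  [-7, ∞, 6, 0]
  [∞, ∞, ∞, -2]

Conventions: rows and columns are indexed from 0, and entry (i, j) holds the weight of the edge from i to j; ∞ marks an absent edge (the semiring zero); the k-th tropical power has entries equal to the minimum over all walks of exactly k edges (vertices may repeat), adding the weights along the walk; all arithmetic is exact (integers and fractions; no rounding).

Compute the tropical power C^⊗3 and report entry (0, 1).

C^⊗2:
  [-10, 12, -3, -3]
  [∞, -10, ∞, 0]
  [-7, 10, -10, -2]
  [∞, ∞, ∞, -4]
C^⊗3:
  [-10, 7, -13, -5]
  [∞, -15, ∞, -5]
  [-17, 5, -10, -10]
  [∞, ∞, ∞, -6]
Key observation: the optimum is the walk 0->1->1->1, with weight 17 + (-5) + (-5) = 7.
Optimal value attained by: walk 0->1->1->1.
Answer: (C^⊗3)[0][1] = 7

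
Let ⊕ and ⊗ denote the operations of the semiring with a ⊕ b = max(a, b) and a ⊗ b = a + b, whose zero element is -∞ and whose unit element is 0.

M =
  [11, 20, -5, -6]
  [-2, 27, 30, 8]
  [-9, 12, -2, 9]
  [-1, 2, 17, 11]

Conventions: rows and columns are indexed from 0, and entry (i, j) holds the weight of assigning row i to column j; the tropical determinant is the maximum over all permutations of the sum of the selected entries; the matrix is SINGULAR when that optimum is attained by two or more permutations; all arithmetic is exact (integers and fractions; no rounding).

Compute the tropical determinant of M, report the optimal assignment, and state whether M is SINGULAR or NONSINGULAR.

σ = (0, 1, 2, 3): 11 + 27 + (-2) + 11 = 47
σ = (0, 1, 3, 2): 11 + 27 + 9 + 17 = 64
σ = (0, 2, 1, 3): 11 + 30 + 12 + 11 = 64
σ = (0, 2, 3, 1): 11 + 30 + 9 + 2 = 52
σ = (0, 3, 1, 2): 11 + 8 + 12 + 17 = 48
σ = (0, 3, 2, 1): 11 + 8 + (-2) + 2 = 19
σ = (1, 0, 2, 3): 20 + (-2) + (-2) + 11 = 27
σ = (1, 0, 3, 2): 20 + (-2) + 9 + 17 = 44
σ = (1, 2, 0, 3): 20 + 30 + (-9) + 11 = 52
σ = (1, 2, 3, 0): 20 + 30 + 9 + (-1) = 58
σ = (1, 3, 0, 2): 20 + 8 + (-9) + 17 = 36
σ = (1, 3, 2, 0): 20 + 8 + (-2) + (-1) = 25
σ = (2, 0, 1, 3): (-5) + (-2) + 12 + 11 = 16
σ = (2, 0, 3, 1): (-5) + (-2) + 9 + 2 = 4
σ = (2, 1, 0, 3): (-5) + 27 + (-9) + 11 = 24
σ = (2, 1, 3, 0): (-5) + 27 + 9 + (-1) = 30
σ = (2, 3, 0, 1): (-5) + 8 + (-9) + 2 = -4
σ = (2, 3, 1, 0): (-5) + 8 + 12 + (-1) = 14
σ = (3, 0, 1, 2): (-6) + (-2) + 12 + 17 = 21
σ = (3, 0, 2, 1): (-6) + (-2) + (-2) + 2 = -8
σ = (3, 1, 0, 2): (-6) + 27 + (-9) + 17 = 29
σ = (3, 1, 2, 0): (-6) + 27 + (-2) + (-1) = 18
σ = (3, 2, 0, 1): (-6) + 30 + (-9) + 2 = 17
σ = (3, 2, 1, 0): (-6) + 30 + 12 + (-1) = 35
Optimal value attained by: σ = (0, 1, 3, 2).
Answer: det⊕(M) = 64; verdict: SINGULAR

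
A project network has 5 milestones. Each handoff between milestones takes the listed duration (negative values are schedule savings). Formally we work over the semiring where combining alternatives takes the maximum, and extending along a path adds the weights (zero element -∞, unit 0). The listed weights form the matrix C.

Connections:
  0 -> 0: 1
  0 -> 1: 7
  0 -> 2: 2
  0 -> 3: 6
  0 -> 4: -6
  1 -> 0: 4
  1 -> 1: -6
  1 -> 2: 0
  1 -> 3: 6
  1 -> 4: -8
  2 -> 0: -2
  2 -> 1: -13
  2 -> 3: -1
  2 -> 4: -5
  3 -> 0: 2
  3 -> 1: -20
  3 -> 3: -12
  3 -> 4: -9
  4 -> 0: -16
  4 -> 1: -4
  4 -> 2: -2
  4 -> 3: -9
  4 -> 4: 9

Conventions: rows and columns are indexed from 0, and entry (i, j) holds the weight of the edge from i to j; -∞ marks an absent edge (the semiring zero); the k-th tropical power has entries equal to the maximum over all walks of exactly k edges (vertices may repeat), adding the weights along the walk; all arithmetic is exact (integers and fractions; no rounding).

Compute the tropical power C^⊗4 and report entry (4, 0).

C^⊗2:
  [11, 8, 7, 13, 3]
  [8, 11, 6, 10, 1]
  [1, 5, 0, 4, 4]
  [3, 9, 4, 8, 0]
  [0, 5, 7, 2, 18]
C^⊗3:
  [15, 18, 13, 17, 12]
  [15, 15, 11, 17, 10]
  [9, 8, 5, 11, 13]
  [13, 10, 9, 15, 9]
  [9, 14, 16, 11, 27]
C^⊗4:
  [22, 22, 18, 24, 21]
  [19, 22, 17, 21, 19]
  [13, 16, 11, 15, 22]
  [17, 20, 15, 19, 18]
  [18, 23, 25, 20, 36]
Key observation: the optimum is the walk 4->4->4->1->0, with weight 9 + 9 + (-4) + 4 = 18.
Optimal value attained by: walk 4->4->4->1->0.
Answer: (C^⊗4)[4][0] = 18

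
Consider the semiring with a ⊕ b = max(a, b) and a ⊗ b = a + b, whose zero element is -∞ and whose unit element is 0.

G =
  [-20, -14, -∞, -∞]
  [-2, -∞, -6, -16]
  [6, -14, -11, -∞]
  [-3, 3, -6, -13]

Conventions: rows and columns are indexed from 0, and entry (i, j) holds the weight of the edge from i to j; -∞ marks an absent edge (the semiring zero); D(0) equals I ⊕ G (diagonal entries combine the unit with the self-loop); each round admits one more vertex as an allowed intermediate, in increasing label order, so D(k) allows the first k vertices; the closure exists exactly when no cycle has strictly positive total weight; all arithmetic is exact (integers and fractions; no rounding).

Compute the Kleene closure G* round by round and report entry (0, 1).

D(0):
  [0, -14, -∞, -∞]
  [-2, 0, -6, -16]
  [6, -14, 0, -∞]
  [-3, 3, -6, 0]
D(1):
  [0, -14, -∞, -∞]
  [-2, 0, -6, -16]
  [6, -8, 0, -∞]
  [-3, 3, -6, 0]
D(2):
  [0, -14, -20, -30]
  [-2, 0, -6, -16]
  [6, -8, 0, -24]
  [1, 3, -3, 0]
D(3):
  [0, -14, -20, -30]
  [0, 0, -6, -16]
  [6, -8, 0, -24]
  [3, 3, -3, 0]
D(4):
  [0, -14, -20, -30]
  [0, 0, -6, -16]
  [6, -8, 0, -24]
  [3, 3, -3, 0]
Answer: G*[0][1] = -14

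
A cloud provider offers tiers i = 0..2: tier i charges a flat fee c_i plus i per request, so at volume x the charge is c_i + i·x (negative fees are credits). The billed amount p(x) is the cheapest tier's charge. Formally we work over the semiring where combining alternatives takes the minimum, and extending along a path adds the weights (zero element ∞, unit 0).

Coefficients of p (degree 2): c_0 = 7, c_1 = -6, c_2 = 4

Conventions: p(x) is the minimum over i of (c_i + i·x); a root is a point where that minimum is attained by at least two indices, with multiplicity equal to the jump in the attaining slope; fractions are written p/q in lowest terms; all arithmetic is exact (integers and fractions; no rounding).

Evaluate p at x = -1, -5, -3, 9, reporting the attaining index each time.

p(-1) = min(7+0·(-1)=7, -6+1·(-1)=-7, 4+2·(-1)=2) = -7 (attained by i=1)
p(-5) = min(7+0·(-5)=7, -6+1·(-5)=-11, 4+2·(-5)=-6) = -11 (attained by i=1)
p(-3) = min(7+0·(-3)=7, -6+1·(-3)=-9, 4+2·(-3)=-2) = -9 (attained by i=1)
p(9) = min(7+0·9=7, -6+1·9=3, 4+2·9=22) = 3 (attained by i=1)
Answer: p(-1) = -7; p(-5) = -11; p(-3) = -9; p(9) = 3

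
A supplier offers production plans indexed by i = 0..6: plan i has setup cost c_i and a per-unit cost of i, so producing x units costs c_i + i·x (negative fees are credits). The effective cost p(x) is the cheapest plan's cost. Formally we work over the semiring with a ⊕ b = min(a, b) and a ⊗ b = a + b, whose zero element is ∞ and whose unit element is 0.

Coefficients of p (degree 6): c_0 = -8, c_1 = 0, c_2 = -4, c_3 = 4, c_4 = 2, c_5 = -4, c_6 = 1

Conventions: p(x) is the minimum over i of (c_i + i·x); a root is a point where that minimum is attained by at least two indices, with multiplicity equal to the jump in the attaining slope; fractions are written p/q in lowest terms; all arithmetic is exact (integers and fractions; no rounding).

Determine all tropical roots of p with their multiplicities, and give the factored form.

hull edge (i=0, c=-8) to (i=5, c=-4): slope 4/5, span 5
hull edge (i=5, c=-4) to (i=6, c=1): slope 5, span 1
Factored form: p(x) = 1 ⊗ (x ⊕ (-5)) ⊗ (x ⊕ (-4/5)) ⊗ (x ⊕ (-4/5)) ⊗ (x ⊕ (-4/5)) ⊗ (x ⊕ (-4/5)) ⊗ (x ⊕ (-4/5))
Answer: roots = -5 (mult 1), -4/5 (mult 5)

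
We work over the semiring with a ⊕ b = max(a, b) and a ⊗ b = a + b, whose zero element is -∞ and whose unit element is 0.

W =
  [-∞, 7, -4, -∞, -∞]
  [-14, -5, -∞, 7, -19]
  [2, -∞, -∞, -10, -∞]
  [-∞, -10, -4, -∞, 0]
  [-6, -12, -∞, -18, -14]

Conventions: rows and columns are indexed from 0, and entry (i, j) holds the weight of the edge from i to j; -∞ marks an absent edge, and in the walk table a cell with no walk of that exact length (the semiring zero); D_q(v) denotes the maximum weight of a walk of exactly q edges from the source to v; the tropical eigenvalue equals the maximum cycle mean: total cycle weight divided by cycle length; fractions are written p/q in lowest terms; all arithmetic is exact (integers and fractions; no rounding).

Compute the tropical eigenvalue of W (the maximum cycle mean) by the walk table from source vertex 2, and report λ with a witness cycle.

q=0: [-∞, -∞, 0, -∞, -∞]
q=1: [2, -∞, -∞, -10, -∞]
q=2: [-∞, 9, -2, -∞, -10]
q=3: [0, 4, -∞, 16, -10]
q=4: [-10, 7, 12, 11, 16]
q=5: [14, 4, 7, 14, 11]
Optimal cycle mean attained by: cycle 0->1->3->2->0, total 7 + 7 + (-4) + 2, length 4.
Answer: λ = 3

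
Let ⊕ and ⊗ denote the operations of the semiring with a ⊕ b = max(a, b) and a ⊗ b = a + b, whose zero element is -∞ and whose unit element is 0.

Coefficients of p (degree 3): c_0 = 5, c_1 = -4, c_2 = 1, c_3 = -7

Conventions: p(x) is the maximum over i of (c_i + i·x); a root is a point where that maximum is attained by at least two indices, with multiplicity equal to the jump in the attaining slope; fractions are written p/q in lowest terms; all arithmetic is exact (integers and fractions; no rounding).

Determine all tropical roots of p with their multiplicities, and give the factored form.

hull edge (i=0, c=5) to (i=2, c=1): slope -2, span 2
hull edge (i=2, c=1) to (i=3, c=-7): slope -8, span 1
Factored form: p(x) = -7 ⊗ (x ⊕ 2) ⊗ (x ⊕ 2) ⊗ (x ⊕ 8)
Answer: roots = 2 (mult 2), 8 (mult 1)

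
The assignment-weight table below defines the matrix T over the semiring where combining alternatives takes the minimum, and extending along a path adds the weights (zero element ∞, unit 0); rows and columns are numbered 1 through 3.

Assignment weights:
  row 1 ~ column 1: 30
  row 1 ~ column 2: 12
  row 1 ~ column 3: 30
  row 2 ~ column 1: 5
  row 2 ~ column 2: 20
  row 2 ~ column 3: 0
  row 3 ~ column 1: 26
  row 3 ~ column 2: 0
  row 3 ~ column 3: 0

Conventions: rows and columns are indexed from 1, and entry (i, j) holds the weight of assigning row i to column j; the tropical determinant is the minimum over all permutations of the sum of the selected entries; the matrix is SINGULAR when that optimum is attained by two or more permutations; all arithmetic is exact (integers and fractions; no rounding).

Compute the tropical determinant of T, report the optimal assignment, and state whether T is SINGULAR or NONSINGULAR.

σ = (1, 2, 3): 30 + 20 + 0 = 50
σ = (1, 3, 2): 30 + 0 + 0 = 30
σ = (2, 1, 3): 12 + 5 + 0 = 17
σ = (2, 3, 1): 12 + 0 + 26 = 38
σ = (3, 1, 2): 30 + 5 + 0 = 35
σ = (3, 2, 1): 30 + 20 + 26 = 76
Optimal value attained by: σ = (2, 1, 3).
Answer: det⊕(T) = 17; verdict: NONSINGULAR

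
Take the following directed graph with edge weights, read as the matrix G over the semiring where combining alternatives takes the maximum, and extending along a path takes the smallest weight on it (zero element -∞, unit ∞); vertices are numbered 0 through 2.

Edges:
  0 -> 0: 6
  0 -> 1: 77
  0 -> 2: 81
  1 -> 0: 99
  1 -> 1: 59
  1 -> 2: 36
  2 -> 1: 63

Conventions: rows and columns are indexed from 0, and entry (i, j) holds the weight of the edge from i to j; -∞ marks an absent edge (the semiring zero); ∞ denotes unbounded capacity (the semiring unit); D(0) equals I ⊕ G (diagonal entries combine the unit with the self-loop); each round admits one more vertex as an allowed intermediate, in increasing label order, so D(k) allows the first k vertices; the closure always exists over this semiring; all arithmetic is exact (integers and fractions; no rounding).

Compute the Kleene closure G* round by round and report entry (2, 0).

D(0):
  [∞, 77, 81]
  [99, ∞, 36]
  [-∞, 63, ∞]
D(1):
  [∞, 77, 81]
  [99, ∞, 81]
  [-∞, 63, ∞]
D(2):
  [∞, 77, 81]
  [99, ∞, 81]
  [63, 63, ∞]
D(3):
  [∞, 77, 81]
  [99, ∞, 81]
  [63, 63, ∞]
Answer: G*[2][0] = 63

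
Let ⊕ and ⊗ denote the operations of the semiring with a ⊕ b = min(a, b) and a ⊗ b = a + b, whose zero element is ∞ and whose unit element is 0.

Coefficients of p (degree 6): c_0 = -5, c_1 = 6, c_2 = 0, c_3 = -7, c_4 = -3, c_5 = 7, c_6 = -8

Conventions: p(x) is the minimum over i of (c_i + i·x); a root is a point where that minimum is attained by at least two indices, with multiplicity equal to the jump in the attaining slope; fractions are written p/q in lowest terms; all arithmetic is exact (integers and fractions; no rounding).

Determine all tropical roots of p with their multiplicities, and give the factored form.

hull edge (i=0, c=-5) to (i=3, c=-7): slope -2/3, span 3
hull edge (i=3, c=-7) to (i=6, c=-8): slope -1/3, span 3
Factored form: p(x) = -8 ⊗ (x ⊕ 1/3) ⊗ (x ⊕ 1/3) ⊗ (x ⊕ 1/3) ⊗ (x ⊕ 2/3) ⊗ (x ⊕ 2/3) ⊗ (x ⊕ 2/3)
Answer: roots = 1/3 (mult 3), 2/3 (mult 3)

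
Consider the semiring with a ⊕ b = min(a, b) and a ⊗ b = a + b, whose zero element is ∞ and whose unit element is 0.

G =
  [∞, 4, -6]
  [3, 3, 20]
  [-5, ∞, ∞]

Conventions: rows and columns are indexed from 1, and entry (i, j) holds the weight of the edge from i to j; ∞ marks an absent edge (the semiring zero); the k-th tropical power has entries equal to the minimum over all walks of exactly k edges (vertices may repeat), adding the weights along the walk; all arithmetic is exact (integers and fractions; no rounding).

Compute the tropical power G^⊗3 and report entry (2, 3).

G^⊗2:
  [-11, 7, 24]
  [6, 6, -3]
  [∞, -1, -11]
G^⊗3:
  [10, -7, -17]
  [-8, 9, 0]
  [-16, 2, 19]
Key observation: the optimum is the walk 2->2->1->3, with weight 3 + 3 + (-6) = 0.
Optimal value attained by: walk 2->2->1->3.
Answer: (G^⊗3)[2][3] = 0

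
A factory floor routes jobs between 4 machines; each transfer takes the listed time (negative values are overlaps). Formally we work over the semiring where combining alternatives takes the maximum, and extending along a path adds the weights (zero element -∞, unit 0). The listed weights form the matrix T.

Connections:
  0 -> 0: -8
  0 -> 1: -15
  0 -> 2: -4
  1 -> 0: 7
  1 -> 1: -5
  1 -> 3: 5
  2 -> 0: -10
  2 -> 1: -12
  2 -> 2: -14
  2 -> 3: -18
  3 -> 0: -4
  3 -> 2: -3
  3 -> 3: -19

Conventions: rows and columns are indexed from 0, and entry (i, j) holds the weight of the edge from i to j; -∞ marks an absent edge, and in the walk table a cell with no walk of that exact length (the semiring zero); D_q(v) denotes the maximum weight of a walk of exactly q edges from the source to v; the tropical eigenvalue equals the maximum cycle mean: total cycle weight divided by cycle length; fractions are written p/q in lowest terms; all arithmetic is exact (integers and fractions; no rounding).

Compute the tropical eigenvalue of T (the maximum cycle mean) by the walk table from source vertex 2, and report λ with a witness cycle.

q=0: [-∞, -∞, 0, -∞]
q=1: [-10, -12, -14, -18]
q=2: [-5, -17, -14, -7]
q=3: [-10, -20, -9, -12]
q=4: [-13, -21, -14, -15]
Optimal cycle mean attained by: cycle 0->2->1->0, total (-4) + (-12) + 7, length 3.
Answer: λ = -3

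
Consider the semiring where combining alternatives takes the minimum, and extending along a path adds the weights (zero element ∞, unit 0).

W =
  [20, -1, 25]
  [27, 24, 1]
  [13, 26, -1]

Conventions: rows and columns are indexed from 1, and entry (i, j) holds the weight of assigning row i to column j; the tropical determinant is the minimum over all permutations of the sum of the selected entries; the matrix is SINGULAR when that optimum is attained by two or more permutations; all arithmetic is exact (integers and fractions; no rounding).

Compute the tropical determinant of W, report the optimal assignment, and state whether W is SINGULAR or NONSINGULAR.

σ = (1, 2, 3): 20 + 24 + (-1) = 43
σ = (1, 3, 2): 20 + 1 + 26 = 47
σ = (2, 1, 3): (-1) + 27 + (-1) = 25
σ = (2, 3, 1): (-1) + 1 + 13 = 13
σ = (3, 1, 2): 25 + 27 + 26 = 78
σ = (3, 2, 1): 25 + 24 + 13 = 62
Optimal value attained by: σ = (2, 3, 1).
Answer: det⊕(W) = 13; verdict: NONSINGULAR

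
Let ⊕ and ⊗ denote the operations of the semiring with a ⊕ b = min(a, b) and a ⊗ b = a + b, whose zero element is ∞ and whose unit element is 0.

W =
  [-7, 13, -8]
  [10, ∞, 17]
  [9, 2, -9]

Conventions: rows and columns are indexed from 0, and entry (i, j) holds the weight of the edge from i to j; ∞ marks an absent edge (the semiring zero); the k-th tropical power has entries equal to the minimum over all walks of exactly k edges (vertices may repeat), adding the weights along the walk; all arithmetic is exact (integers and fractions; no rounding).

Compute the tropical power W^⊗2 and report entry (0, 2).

W^⊗2:
  [-14, -6, -17]
  [3, 19, 2]
  [0, -7, -18]
Key observation: the optimum is the walk 0->2->2, with weight (-8) + (-9) = -17.
Optimal value attained by: walk 0->2->2.
Answer: (W^⊗2)[0][2] = -17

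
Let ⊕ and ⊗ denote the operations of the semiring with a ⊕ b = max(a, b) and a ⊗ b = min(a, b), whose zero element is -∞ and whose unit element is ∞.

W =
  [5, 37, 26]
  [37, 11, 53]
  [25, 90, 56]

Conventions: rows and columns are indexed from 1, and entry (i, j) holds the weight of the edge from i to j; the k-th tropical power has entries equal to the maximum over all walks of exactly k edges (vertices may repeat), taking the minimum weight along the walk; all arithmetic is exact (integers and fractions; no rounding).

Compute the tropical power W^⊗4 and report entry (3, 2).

W^⊗2:
  [37, 26, 37]
  [25, 53, 53]
  [37, 56, 56]
W^⊗3:
  [26, 37, 37]
  [37, 53, 53]
  [37, 56, 56]
W^⊗4:
  [37, 37, 37]
  [37, 53, 53]
  [37, 56, 56]
Key observation: the optimum is the walk 3->3->3->3->2, with weight 56 min 56 min 56 min 90 = 56.
Optimal value attained by: walk 3->3->3->3->2.
Answer: (W^⊗4)[3][2] = 56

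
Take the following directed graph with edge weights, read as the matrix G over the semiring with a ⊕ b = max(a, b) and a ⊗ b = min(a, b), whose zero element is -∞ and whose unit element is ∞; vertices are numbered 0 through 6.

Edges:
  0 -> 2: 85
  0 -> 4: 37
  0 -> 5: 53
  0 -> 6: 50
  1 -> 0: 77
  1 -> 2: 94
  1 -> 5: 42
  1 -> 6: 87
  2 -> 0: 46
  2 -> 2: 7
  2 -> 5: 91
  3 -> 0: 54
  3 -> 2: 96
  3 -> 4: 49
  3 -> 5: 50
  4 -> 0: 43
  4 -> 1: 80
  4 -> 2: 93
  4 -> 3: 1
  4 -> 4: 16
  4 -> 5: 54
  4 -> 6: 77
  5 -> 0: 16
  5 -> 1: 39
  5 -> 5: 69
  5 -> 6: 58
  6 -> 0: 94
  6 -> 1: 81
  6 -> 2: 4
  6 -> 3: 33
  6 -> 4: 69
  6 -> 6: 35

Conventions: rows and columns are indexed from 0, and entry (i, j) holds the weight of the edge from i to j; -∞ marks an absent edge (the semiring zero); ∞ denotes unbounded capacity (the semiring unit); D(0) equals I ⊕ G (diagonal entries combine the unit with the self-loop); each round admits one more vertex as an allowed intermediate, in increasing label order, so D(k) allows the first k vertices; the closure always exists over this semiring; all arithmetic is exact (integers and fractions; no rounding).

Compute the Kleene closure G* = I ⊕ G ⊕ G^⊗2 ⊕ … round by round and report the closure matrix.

D(0):
  [∞, -∞, 85, -∞, 37, 53, 50]
  [77, ∞, 94, -∞, -∞, 42, 87]
  [46, -∞, ∞, -∞, -∞, 91, -∞]
  [54, -∞, 96, ∞, 49, 50, -∞]
  [43, 80, 93, 1, ∞, 54, 77]
  [16, 39, -∞, -∞, -∞, ∞, 58]
  [94, 81, 4, 33, 69, -∞, ∞]
D(1):
  [∞, -∞, 85, -∞, 37, 53, 50]
  [77, ∞, 94, -∞, 37, 53, 87]
  [46, -∞, ∞, -∞, 37, 91, 46]
  [54, -∞, 96, ∞, 49, 53, 50]
  [43, 80, 93, 1, ∞, 54, 77]
  [16, 39, 16, -∞, 16, ∞, 58]
  [94, 81, 85, 33, 69, 53, ∞]
D(2):
  [∞, -∞, 85, -∞, 37, 53, 50]
  [77, ∞, 94, -∞, 37, 53, 87]
  [46, -∞, ∞, -∞, 37, 91, 46]
  [54, -∞, 96, ∞, 49, 53, 50]
  [77, 80, 93, 1, ∞, 54, 80]
  [39, 39, 39, -∞, 37, ∞, 58]
  [94, 81, 85, 33, 69, 53, ∞]
D(3):
  [∞, -∞, 85, -∞, 37, 85, 50]
  [77, ∞, 94, -∞, 37, 91, 87]
  [46, -∞, ∞, -∞, 37, 91, 46]
  [54, -∞, 96, ∞, 49, 91, 50]
  [77, 80, 93, 1, ∞, 91, 80]
  [39, 39, 39, -∞, 37, ∞, 58]
  [94, 81, 85, 33, 69, 85, ∞]
D(4):
  [∞, -∞, 85, -∞, 37, 85, 50]
  [77, ∞, 94, -∞, 37, 91, 87]
  [46, -∞, ∞, -∞, 37, 91, 46]
  [54, -∞, 96, ∞, 49, 91, 50]
  [77, 80, 93, 1, ∞, 91, 80]
  [39, 39, 39, -∞, 37, ∞, 58]
  [94, 81, 85, 33, 69, 85, ∞]
D(5):
  [∞, 37, 85, 1, 37, 85, 50]
  [77, ∞, 94, 1, 37, 91, 87]
  [46, 37, ∞, 1, 37, 91, 46]
  [54, 49, 96, ∞, 49, 91, 50]
  [77, 80, 93, 1, ∞, 91, 80]
  [39, 39, 39, 1, 37, ∞, 58]
  [94, 81, 85, 33, 69, 85, ∞]
D(6):
  [∞, 39, 85, 1, 37, 85, 58]
  [77, ∞, 94, 1, 37, 91, 87]
  [46, 39, ∞, 1, 37, 91, 58]
  [54, 49, 96, ∞, 49, 91, 58]
  [77, 80, 93, 1, ∞, 91, 80]
  [39, 39, 39, 1, 37, ∞, 58]
  [94, 81, 85, 33, 69, 85, ∞]
D(7):
  [∞, 58, 85, 33, 58, 85, 58]
  [87, ∞, 94, 33, 69, 91, 87]
  [58, 58, ∞, 33, 58, 91, 58]
  [58, 58, 96, ∞, 58, 91, 58]
  [80, 80, 93, 33, ∞, 91, 80]
  [58, 58, 58, 33, 58, ∞, 58]
  [94, 81, 85, 33, 69, 85, ∞]
Answer: G* = [[∞, 58, 85, 33, 58, 85, 58], [87, ∞, 94, 33, 69, 91, 87], [58, 58, ∞, 33, 58, 91, 58], [58, 58, 96, ∞, 58, 91, 58], [80, 80, 93, 33, ∞, 91, 80], [58, 58, 58, 33, 58, ∞, 58], [94, 81, 85, 33, 69, 85, ∞]]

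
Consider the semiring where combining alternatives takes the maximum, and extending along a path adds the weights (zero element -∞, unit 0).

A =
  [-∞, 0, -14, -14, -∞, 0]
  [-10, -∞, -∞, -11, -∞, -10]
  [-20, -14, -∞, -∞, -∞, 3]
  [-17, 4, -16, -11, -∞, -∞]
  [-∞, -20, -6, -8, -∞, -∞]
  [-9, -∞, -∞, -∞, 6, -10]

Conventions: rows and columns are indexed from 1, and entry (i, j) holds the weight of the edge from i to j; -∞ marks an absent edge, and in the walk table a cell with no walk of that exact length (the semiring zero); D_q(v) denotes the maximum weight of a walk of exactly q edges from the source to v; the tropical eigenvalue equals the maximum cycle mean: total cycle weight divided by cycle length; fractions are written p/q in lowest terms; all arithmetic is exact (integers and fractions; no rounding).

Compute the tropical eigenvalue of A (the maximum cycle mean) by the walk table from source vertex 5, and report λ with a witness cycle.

q=0: [-∞, -∞, -∞, -∞, 0, -∞]
q=1: [-∞, -20, -6, -8, -∞, -∞]
q=2: [-25, -4, -24, -19, -∞, -3]
q=3: [-12, -15, -35, -15, 3, -13]
q=4: [-22, -11, -3, -5, -7, -12]
q=5: [-21, -1, -13, -15, -6, 0]
q=6: [-9, -11, -12, -12, 6, -10]
Optimal cycle mean attained by: cycle 3->6->5->3, total 3 + 6 + (-6), length 3.
Answer: λ = 1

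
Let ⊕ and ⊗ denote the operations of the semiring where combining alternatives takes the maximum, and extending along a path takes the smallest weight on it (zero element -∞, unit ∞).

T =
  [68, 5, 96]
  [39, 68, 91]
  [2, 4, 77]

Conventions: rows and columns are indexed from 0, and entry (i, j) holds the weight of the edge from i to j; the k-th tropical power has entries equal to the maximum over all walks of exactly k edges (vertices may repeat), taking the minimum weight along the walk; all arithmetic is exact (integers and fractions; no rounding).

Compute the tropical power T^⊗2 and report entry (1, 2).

T^⊗2:
  [68, 5, 77]
  [39, 68, 77]
  [4, 4, 77]
Key observation: the optimum is the walk 1->2->2, with weight 91 min 77 = 77.
Optimal value attained by: walk 1->2->2.
Answer: (T^⊗2)[1][2] = 77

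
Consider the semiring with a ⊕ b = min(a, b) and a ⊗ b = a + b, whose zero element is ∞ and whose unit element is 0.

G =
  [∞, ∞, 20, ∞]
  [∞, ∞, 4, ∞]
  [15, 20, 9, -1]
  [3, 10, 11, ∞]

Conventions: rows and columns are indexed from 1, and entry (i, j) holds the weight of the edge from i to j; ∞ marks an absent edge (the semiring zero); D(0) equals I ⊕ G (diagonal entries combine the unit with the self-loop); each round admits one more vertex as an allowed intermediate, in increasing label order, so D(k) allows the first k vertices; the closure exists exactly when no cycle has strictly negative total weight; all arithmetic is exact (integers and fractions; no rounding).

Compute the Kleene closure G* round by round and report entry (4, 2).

D(0):
  [0, ∞, 20, ∞]
  [∞, 0, 4, ∞]
  [15, 20, 0, -1]
  [3, 10, 11, 0]
D(1):
  [0, ∞, 20, ∞]
  [∞, 0, 4, ∞]
  [15, 20, 0, -1]
  [3, 10, 11, 0]
D(2):
  [0, ∞, 20, ∞]
  [∞, 0, 4, ∞]
  [15, 20, 0, -1]
  [3, 10, 11, 0]
D(3):
  [0, 40, 20, 19]
  [19, 0, 4, 3]
  [15, 20, 0, -1]
  [3, 10, 11, 0]
D(4):
  [0, 29, 20, 19]
  [6, 0, 4, 3]
  [2, 9, 0, -1]
  [3, 10, 11, 0]
Answer: G*[4][2] = 10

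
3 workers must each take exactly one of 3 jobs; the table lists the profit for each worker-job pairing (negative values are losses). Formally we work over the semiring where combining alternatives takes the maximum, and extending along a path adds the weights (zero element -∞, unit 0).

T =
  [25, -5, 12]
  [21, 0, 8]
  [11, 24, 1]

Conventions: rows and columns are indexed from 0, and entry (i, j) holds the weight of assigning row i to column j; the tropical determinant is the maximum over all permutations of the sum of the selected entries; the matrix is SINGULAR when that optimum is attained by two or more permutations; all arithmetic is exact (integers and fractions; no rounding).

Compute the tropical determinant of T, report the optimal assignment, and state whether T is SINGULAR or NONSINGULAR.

σ = (0, 1, 2): 25 + 0 + 1 = 26
σ = (0, 2, 1): 25 + 8 + 24 = 57
σ = (1, 0, 2): (-5) + 21 + 1 = 17
σ = (1, 2, 0): (-5) + 8 + 11 = 14
σ = (2, 0, 1): 12 + 21 + 24 = 57
σ = (2, 1, 0): 12 + 0 + 11 = 23
Optimal value attained by: σ = (0, 2, 1).
Answer: det⊕(T) = 57; verdict: SINGULAR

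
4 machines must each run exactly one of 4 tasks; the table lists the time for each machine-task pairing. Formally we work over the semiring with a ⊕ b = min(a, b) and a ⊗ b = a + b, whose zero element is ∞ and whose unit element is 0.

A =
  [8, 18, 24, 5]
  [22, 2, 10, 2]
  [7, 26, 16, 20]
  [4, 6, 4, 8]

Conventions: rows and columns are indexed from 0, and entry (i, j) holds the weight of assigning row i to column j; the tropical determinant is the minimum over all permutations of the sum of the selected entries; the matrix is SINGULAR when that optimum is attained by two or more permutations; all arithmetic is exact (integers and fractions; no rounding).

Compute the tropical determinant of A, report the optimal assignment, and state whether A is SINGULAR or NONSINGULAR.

σ = (0, 1, 2, 3): 8 + 2 + 16 + 8 = 34
σ = (0, 1, 3, 2): 8 + 2 + 20 + 4 = 34
σ = (0, 2, 1, 3): 8 + 10 + 26 + 8 = 52
σ = (0, 2, 3, 1): 8 + 10 + 20 + 6 = 44
σ = (0, 3, 1, 2): 8 + 2 + 26 + 4 = 40
σ = (0, 3, 2, 1): 8 + 2 + 16 + 6 = 32
σ = (1, 0, 2, 3): 18 + 22 + 16 + 8 = 64
σ = (1, 0, 3, 2): 18 + 22 + 20 + 4 = 64
σ = (1, 2, 0, 3): 18 + 10 + 7 + 8 = 43
σ = (1, 2, 3, 0): 18 + 10 + 20 + 4 = 52
σ = (1, 3, 0, 2): 18 + 2 + 7 + 4 = 31
σ = (1, 3, 2, 0): 18 + 2 + 16 + 4 = 40
σ = (2, 0, 1, 3): 24 + 22 + 26 + 8 = 80
σ = (2, 0, 3, 1): 24 + 22 + 20 + 6 = 72
σ = (2, 1, 0, 3): 24 + 2 + 7 + 8 = 41
σ = (2, 1, 3, 0): 24 + 2 + 20 + 4 = 50
σ = (2, 3, 0, 1): 24 + 2 + 7 + 6 = 39
σ = (2, 3, 1, 0): 24 + 2 + 26 + 4 = 56
σ = (3, 0, 1, 2): 5 + 22 + 26 + 4 = 57
σ = (3, 0, 2, 1): 5 + 22 + 16 + 6 = 49
σ = (3, 1, 0, 2): 5 + 2 + 7 + 4 = 18
σ = (3, 1, 2, 0): 5 + 2 + 16 + 4 = 27
σ = (3, 2, 0, 1): 5 + 10 + 7 + 6 = 28
σ = (3, 2, 1, 0): 5 + 10 + 26 + 4 = 45
Optimal value attained by: σ = (3, 1, 0, 2).
Answer: det⊕(A) = 18; verdict: NONSINGULAR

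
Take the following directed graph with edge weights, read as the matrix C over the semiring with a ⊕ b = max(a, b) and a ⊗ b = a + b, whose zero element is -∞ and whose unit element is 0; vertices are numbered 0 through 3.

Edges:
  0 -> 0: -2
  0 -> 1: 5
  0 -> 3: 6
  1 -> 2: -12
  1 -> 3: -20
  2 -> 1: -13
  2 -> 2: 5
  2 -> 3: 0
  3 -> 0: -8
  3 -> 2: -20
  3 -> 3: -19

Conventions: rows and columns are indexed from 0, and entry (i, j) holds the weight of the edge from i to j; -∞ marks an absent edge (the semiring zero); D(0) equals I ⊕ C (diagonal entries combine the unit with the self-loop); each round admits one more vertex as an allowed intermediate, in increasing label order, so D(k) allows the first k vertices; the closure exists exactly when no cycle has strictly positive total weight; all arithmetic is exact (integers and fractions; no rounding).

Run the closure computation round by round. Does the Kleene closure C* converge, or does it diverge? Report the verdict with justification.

Detection: at round 0, diagonal entry (2, 2) turns strictly positive.
Key observation: the cycle 2->2 has total weight 5, which is strictly positive.
Answer: DIVERGES — positive cycle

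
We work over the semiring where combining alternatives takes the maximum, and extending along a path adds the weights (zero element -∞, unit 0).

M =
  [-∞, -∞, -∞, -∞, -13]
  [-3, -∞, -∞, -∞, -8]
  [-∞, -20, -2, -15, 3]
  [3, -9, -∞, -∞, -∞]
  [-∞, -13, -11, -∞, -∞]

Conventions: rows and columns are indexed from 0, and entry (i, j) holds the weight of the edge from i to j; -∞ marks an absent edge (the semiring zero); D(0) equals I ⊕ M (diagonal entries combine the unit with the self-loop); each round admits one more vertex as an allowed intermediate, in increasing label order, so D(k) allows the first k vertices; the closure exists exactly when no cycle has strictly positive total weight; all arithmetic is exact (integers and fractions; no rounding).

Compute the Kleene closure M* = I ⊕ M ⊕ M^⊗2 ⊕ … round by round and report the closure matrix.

D(0):
  [0, -∞, -∞, -∞, -13]
  [-3, 0, -∞, -∞, -8]
  [-∞, -20, 0, -15, 3]
  [3, -9, -∞, 0, -∞]
  [-∞, -13, -11, -∞, 0]
D(1):
  [0, -∞, -∞, -∞, -13]
  [-3, 0, -∞, -∞, -8]
  [-∞, -20, 0, -15, 3]
  [3, -9, -∞, 0, -10]
  [-∞, -13, -11, -∞, 0]
D(2):
  [0, -∞, -∞, -∞, -13]
  [-3, 0, -∞, -∞, -8]
  [-23, -20, 0, -15, 3]
  [3, -9, -∞, 0, -10]
  [-16, -13, -11, -∞, 0]
D(3):
  [0, -∞, -∞, -∞, -13]
  [-3, 0, -∞, -∞, -8]
  [-23, -20, 0, -15, 3]
  [3, -9, -∞, 0, -10]
  [-16, -13, -11, -26, 0]
D(4):
  [0, -∞, -∞, -∞, -13]
  [-3, 0, -∞, -∞, -8]
  [-12, -20, 0, -15, 3]
  [3, -9, -∞, 0, -10]
  [-16, -13, -11, -26, 0]
D(5):
  [0, -26, -24, -39, -13]
  [-3, 0, -19, -34, -8]
  [-12, -10, 0, -15, 3]
  [3, -9, -21, 0, -10]
  [-16, -13, -11, -26, 0]
Answer: M* = [[0, -26, -24, -39, -13], [-3, 0, -19, -34, -8], [-12, -10, 0, -15, 3], [3, -9, -21, 0, -10], [-16, -13, -11, -26, 0]]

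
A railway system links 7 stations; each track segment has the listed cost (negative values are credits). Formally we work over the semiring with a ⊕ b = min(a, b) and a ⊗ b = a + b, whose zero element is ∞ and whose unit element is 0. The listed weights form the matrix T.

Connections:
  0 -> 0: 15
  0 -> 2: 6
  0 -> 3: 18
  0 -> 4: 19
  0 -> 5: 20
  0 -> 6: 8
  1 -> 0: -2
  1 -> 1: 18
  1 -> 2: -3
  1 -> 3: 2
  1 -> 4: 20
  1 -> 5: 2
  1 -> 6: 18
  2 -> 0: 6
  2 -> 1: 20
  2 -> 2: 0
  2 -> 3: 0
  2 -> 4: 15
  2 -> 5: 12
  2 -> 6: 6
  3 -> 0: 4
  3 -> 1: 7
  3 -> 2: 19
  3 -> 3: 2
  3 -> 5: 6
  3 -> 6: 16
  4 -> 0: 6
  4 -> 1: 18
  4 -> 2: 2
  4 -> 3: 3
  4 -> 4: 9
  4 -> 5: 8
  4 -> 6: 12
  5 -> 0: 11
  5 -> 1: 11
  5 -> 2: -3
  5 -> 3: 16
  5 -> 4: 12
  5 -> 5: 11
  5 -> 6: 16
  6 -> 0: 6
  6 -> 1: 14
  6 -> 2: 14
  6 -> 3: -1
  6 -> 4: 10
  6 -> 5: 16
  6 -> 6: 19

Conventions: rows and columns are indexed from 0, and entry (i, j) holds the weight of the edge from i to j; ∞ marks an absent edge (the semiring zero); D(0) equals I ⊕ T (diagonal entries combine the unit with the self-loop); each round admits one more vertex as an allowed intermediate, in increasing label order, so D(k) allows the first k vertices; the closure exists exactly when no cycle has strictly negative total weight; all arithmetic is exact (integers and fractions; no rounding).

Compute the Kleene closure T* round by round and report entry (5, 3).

D(0):
  [0, ∞, 6, 18, 19, 20, 8]
  [-2, 0, -3, 2, 20, 2, 18]
  [6, 20, 0, 0, 15, 12, 6]
  [4, 7, 19, 0, ∞, 6, 16]
  [6, 18, 2, 3, 0, 8, 12]
  [11, 11, -3, 16, 12, 0, 16]
  [6, 14, 14, -1, 10, 16, 0]
D(1):
  [0, ∞, 6, 18, 19, 20, 8]
  [-2, 0, -3, 2, 17, 2, 6]
  [6, 20, 0, 0, 15, 12, 6]
  [4, 7, 10, 0, 23, 6, 12]
  [6, 18, 2, 3, 0, 8, 12]
  [11, 11, -3, 16, 12, 0, 16]
  [6, 14, 12, -1, 10, 16, 0]
D(2):
  [0, ∞, 6, 18, 19, 20, 8]
  [-2, 0, -3, 2, 17, 2, 6]
  [6, 20, 0, 0, 15, 12, 6]
  [4, 7, 4, 0, 23, 6, 12]
  [6, 18, 2, 3, 0, 8, 12]
  [9, 11, -3, 13, 12, 0, 16]
  [6, 14, 11, -1, 10, 16, 0]
D(3):
  [0, 26, 6, 6, 19, 18, 8]
  [-2, 0, -3, -3, 12, 2, 3]
  [6, 20, 0, 0, 15, 12, 6]
  [4, 7, 4, 0, 19, 6, 10]
  [6, 18, 2, 2, 0, 8, 8]
  [3, 11, -3, -3, 12, 0, 3]
  [6, 14, 11, -1, 10, 16, 0]
D(4):
  [0, 13, 6, 6, 19, 12, 8]
  [-2, 0, -3, -3, 12, 2, 3]
  [4, 7, 0, 0, 15, 6, 6]
  [4, 7, 4, 0, 19, 6, 10]
  [6, 9, 2, 2, 0, 8, 8]
  [1, 4, -3, -3, 12, 0, 3]
  [3, 6, 3, -1, 10, 5, 0]
D(5):
  [0, 13, 6, 6, 19, 12, 8]
  [-2, 0, -3, -3, 12, 2, 3]
  [4, 7, 0, 0, 15, 6, 6]
  [4, 7, 4, 0, 19, 6, 10]
  [6, 9, 2, 2, 0, 8, 8]
  [1, 4, -3, -3, 12, 0, 3]
  [3, 6, 3, -1, 10, 5, 0]
D(6):
  [0, 13, 6, 6, 19, 12, 8]
  [-2, 0, -3, -3, 12, 2, 3]
  [4, 7, 0, 0, 15, 6, 6]
  [4, 7, 3, 0, 18, 6, 9]
  [6, 9, 2, 2, 0, 8, 8]
  [1, 4, -3, -3, 12, 0, 3]
  [3, 6, 2, -1, 10, 5, 0]
D(7):
  [0, 13, 6, 6, 18, 12, 8]
  [-2, 0, -3, -3, 12, 2, 3]
  [4, 7, 0, 0, 15, 6, 6]
  [4, 7, 3, 0, 18, 6, 9]
  [6, 9, 2, 2, 0, 8, 8]
  [1, 4, -3, -3, 12, 0, 3]
  [3, 6, 2, -1, 10, 5, 0]
Answer: T*[5][3] = -3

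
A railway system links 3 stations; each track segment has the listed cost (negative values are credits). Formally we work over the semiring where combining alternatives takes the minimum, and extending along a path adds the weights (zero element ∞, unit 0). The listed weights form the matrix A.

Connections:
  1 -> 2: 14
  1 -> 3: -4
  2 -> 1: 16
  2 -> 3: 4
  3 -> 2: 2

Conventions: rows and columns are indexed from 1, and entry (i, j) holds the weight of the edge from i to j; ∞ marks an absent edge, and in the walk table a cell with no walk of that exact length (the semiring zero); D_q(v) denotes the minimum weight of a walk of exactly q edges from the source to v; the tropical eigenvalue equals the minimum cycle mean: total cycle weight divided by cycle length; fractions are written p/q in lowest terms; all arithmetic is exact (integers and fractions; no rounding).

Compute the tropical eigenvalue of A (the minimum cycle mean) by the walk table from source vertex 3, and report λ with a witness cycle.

q=0: [∞, ∞, 0]
q=1: [∞, 2, ∞]
q=2: [18, ∞, 6]
q=3: [∞, 8, 14]
Optimal cycle mean attained by: cycle 2->3->2, total 4 + 2, length 2.
Answer: λ = 3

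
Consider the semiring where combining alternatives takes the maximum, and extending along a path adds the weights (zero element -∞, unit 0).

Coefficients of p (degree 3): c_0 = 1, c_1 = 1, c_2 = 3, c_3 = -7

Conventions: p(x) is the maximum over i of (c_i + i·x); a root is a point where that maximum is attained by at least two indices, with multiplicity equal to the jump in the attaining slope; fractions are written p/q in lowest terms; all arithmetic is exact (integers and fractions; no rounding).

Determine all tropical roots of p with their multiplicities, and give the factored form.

hull edge (i=0, c=1) to (i=2, c=3): slope 1, span 2
hull edge (i=2, c=3) to (i=3, c=-7): slope -10, span 1
Factored form: p(x) = -7 ⊗ (x ⊕ (-1)) ⊗ (x ⊕ (-1)) ⊗ (x ⊕ 10)
Answer: roots = -1 (mult 2), 10 (mult 1)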